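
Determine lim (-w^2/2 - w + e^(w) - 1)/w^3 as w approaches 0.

1/6

Direct substitution gives 0/0.
Apply L'Hôpital: lim (-w + e^(w) - 1)/(3*w^2), still 0/0.
Apply L'Hôpital: lim (e^(w) - 1)/(6*w), still 0/0.
After 3 applications of L'Hôpital's rule the quotient is (e^(w))/(6); substituting w = 0 gives 1/6.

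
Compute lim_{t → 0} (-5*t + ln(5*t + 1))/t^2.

-25/2

Direct substitution gives 0/0.
Apply L'Hôpital: lim (-5 + 5/(5*t + 1))/(2*t), still 0/0.
After 2 applications of L'Hôpital's rule the quotient is (-25/(5*t + 1)^2)/(2); substituting t = 0 gives -25/2.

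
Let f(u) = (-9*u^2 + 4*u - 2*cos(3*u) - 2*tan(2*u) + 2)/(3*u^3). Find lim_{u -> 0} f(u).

Substitution gives 0/0; apply L'Hôpital's rule 3 times.
After differentiating numerator and denominator 3 times the quotient is (-54*sin(3*u) - 96*tan(2*u)^4 - 128*tan(2*u)^2 - 32)/(18); at u = 0 this is -16/9.

-16/9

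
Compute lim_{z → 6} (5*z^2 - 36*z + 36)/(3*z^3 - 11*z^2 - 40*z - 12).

3/19

Since z = 6 makes numerator and denominator zero, (z - 6) divides both.
Cancelling it gives (5*z - 6)/(3*z^2 + 7*z + 2); now plug in z = 6 to get 3/19.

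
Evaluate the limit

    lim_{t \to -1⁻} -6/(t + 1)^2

As t → -1⁻, (t + 1) → 0⁻, so (t + 1)^2 → 0⁺ and -6/(t + 1)^2 → -∞.

-∞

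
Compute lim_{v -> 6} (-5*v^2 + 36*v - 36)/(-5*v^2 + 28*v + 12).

3/4

At v = 6 both the top and bottom vanish — a removable singularity. Factoring out (v - 6) from each leaves (6 - 5*v)/(-5*v - 2), which at v = 6 equals 3/4.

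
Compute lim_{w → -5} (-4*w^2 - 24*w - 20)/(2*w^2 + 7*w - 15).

Direct substitution gives 0/0, so factor. Both numerator and denominator have (w + 5) as a factor.
After cancelling, the expression reduces to (-4*w - 4)/(2*w - 3).
Substituting w = -5 gives -16/13.

-16/13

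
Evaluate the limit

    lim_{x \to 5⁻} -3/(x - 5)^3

∞

As x → 5⁻, (x - 5) → 0⁻, so (x - 5)^3 → 0⁻ and -3/(x - 5)^3 → ∞.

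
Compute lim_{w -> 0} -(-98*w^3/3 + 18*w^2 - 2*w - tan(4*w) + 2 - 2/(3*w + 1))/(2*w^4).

81

Substitution gives 0/0 (the numerator vanishes to order 4).
Expand each term to order w^4: the coefficient of w^4 in −tan(4w) is 0 and in -2·1/(1 + 3w) is -162.
Lower-order terms cancel with the polynomial part, so the numerator is (-162)·w^4 + o(w^4), and the limit is (-162)/(-2) = 81.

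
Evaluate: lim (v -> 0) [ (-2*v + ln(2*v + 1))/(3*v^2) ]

Direct substitution gives 0/0.
Apply L'Hôpital: lim (-2 + 2/(2*v + 1))/(6*v), still 0/0.
After 2 applications of L'Hôpital's rule the quotient is (-4/(2*v + 1)^2)/(6); substituting v = 0 gives -2/3.

-2/3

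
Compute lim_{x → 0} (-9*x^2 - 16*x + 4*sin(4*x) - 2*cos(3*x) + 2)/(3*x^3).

-128/9

Substitution gives 0/0 (the numerator vanishes to order 3).
Expand each term to order x^3: the coefficient of x^3 in 4·sin(4x) is -128/3 and in -2·cos(3x) is 0.
Lower-order terms cancel with the polynomial part, so the numerator is (-128/3)·x^3 + o(x^3), and the limit is (-128/3)/(3) = -128/9.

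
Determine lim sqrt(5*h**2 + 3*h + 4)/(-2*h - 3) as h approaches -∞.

For large |h|, √(5*h^2 + 3*h + 4) ≈ √5·|h| and the denominator ≈ -2h.
Since h → −∞, |h| = −h, giving −√5/(-2) = √(5)/2.

√(5)/2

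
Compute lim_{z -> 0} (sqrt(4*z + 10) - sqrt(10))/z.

√(10)/5

A 0/0 form; rationalise with √(10 + 4z) + √10. This collapses the numerator to 4z, leaving 4/(√(10 + 4z) + √10) → 4/(2√10) = √(10)/5.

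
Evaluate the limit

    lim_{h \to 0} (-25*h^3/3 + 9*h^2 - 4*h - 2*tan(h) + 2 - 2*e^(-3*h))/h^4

Substitution gives 0/0; apply L'Hôpital's rule 4 times.
After differentiating numerator and denominator 4 times the quotient is (16*tan(h)/cos(h)^2 - 48*tan(h)/cos(h)^4 - 162*e^(-3*h))/(24); at h = 0 this is -27/4.

-27/4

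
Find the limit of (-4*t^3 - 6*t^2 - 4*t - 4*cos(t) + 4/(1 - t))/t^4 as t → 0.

Substitution gives 0/0; apply L'Hôpital's rule 4 times.
After differentiating numerator and denominator 4 times the quotient is (-4*cos(t) - 96/(t - 1)^5)/(24); at t = 0 this is 23/6.

23/6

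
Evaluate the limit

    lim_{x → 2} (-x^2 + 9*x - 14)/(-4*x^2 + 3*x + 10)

-5/13

At x = 2 both the top and bottom vanish — a removable singularity. Factoring out (x - 2) from each leaves (7 - x)/(-4*x - 5), which at x = 2 equals -5/13.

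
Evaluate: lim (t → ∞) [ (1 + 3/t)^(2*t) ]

Write it as [(1 + 3/t)^t]^(2) · (1 + 3/t)^(0). The bracketed term tends to e^(3) and the second factor to 1, so the limit is e^(6).

e^(6)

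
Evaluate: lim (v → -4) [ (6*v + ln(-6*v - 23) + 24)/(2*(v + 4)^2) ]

Direct substitution gives 0/0.
Apply L'Hôpital: lim (6 - 6/(-6*v - 23))/(4*v + 16), still 0/0.
After 2 applications of L'Hôpital's rule the quotient is (-36/(-6*v - 23)^2)/(4); substituting v = -4 gives -9.

-9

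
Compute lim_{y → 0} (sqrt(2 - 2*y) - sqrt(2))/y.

A 0/0 form; rationalise with √(2 - 2y) + √2. This collapses the numerator to -2y, leaving -2/(√(2 - 2y) + √2) → -2/(2√2) = -√(2)/2.

-√(2)/2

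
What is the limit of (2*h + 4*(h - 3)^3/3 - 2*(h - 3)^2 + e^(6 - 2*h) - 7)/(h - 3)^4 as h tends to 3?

2/3

Direct substitution gives 0/0.
Apply L'Hôpital: lim (-4*h + 4*(h - 3)^2 - 2*e^(6 - 2*h) + 14)/(4*(h - 3)^3), still 0/0.
Apply L'Hôpital: lim (8*h + 4*e^(6 - 2*h) - 28)/(12*(h - 3)^2), still 0/0.
Apply L'Hôpital: lim (8 - 8*e^(6 - 2*h))/(24*h - 72), still 0/0.
After 4 applications of L'Hôpital's rule the quotient is (16*e^(6 - 2*h))/(24); substituting h = 3 gives 2/3.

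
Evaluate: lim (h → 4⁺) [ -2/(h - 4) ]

As h → 4⁺, (h - 4) → 0⁺, so (h - 4)^1 → 0⁺ and -2/(h - 4)^1 → -∞.

-∞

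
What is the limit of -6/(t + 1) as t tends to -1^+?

-∞

As t → -1⁺, (t + 1) → 0⁺, so (t + 1)^1 → 0⁺ and -6/(t + 1)^1 → -∞.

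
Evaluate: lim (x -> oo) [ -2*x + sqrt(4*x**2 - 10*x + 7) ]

-5/2

An ∞ − ∞ form. Rationalising with the conjugate, the difference becomes (-10x + 7) / (√(4*x^2 - 10*x + 7) + 2x).
For large x the denominator behaves like 2·2x, so the quotient tends to -10/4 = -5/2.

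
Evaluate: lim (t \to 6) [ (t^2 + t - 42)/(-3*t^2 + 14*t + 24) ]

At t = 6 both the top and bottom vanish — a removable singularity. Factoring out (t - 6) from each leaves (t + 7)/(-3*t - 4), which at t = 6 equals -13/22.

-13/22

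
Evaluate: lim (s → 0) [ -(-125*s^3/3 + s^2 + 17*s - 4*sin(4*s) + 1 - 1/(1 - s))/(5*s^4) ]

1/5

Substitution gives 0/0 (the numerator vanishes to order 4).
Expand each term to order s^4: the coefficient of s^4 in −1/(1 - s) is -1 and in -4·sin(4s) is 0.
Lower-order terms cancel with the polynomial part, so the numerator is (-1)·s^4 + o(s^4), and the limit is (-1)/(-5) = 1/5.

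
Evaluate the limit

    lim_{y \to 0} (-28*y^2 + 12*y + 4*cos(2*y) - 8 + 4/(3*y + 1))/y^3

-108

Substitution gives 0/0 (the numerator vanishes to order 3).
Expand each term to order y^3: the coefficient of y^3 in 4·1/(1 + 3y) is -108 and in 4·cos(2y) is 0.
Lower-order terms cancel with the polynomial part, so the numerator is (-108)·y^3 + o(y^3), and the limit is (-108)/(1) = -108.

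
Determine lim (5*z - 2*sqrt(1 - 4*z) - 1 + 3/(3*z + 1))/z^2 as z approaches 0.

31

Substitution gives 0/0; apply L'Hôpital's rule 2 times.
After differentiating numerator and denominator 2 times the quotient is (54/(3*z + 1)^3 + 8/(1 - 4*z)^(3/2))/(2); at z = 0 this is 31.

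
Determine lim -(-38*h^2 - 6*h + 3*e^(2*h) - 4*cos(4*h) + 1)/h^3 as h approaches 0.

Substitution gives 0/0 (the numerator vanishes to order 3).
Expand each term to order h^3: the coefficient of h^3 in -4·cos(4h) is 0 and in 3·e^(2h) is 4.
Lower-order terms cancel with the polynomial part, so the numerator is (4)·h^3 + o(h^3), and the limit is (4)/(-1) = -4.

-4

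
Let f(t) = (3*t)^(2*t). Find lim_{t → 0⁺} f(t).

Base → 0⁺ and exponent → 0⁺: a 0^0 form.
Take logs: 2t·ln(3t). This is 0·(−∞); rewriting as ln(3t)/(1/(2t)) and applying L'Hôpital gives 0.
Hence the limit is e^0 = 1.

1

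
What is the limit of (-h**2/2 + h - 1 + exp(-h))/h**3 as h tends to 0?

-1/6

Direct substitution gives 0/0.
Apply L'Hôpital: lim (-h + 1 - e^(-h))/(3*h^2), still 0/0.
Apply L'Hôpital: lim (-1 + e^(-h))/(6*h), still 0/0.
After 3 applications of L'Hôpital's rule the quotient is (-e^(-h))/(6); substituting h = 0 gives -1/6.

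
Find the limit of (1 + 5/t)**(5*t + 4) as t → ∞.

Write it as [(1 + 5/t)^t]^(5) · (1 + 5/t)^(4). The bracketed term tends to e^(5) and the second factor to 1, so the limit is e^(25).

e^(25)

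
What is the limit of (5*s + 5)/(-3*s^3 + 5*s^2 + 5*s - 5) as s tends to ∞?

0

The denominator has degree 3 and the numerator degree 1. Dividing numerator and denominator by s^3 sends every term to 0 except the leading denominator term, so the limit is 0.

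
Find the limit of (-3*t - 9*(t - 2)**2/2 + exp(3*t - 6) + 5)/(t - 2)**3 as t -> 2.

9/2

Direct substitution gives 0/0.
Apply L'Hôpital: lim (-9*t + 3*e^(3*t - 6) + 15)/(3*(t - 2)^2), still 0/0.
Apply L'Hôpital: lim (9*e^(3*t - 6) - 9)/(6*t - 12), still 0/0.
After 3 applications of L'Hôpital's rule the quotient is (27*e^(3*t - 6))/(6); substituting t = 2 gives 9/2.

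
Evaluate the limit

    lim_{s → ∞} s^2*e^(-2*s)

Write as s^2/e^{2s}, an ∞/∞ form.
Exponential growth dominates any polynomial, so repeated L'Hôpital (or the standard result) gives 0.

0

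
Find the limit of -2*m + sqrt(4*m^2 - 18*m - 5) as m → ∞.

An ∞ − ∞ form. Rationalising with the conjugate, the difference becomes (-18m - 5) / (√(4*m^2 - 18*m - 5) + 2m).
For large m the denominator behaves like 2·2m, so the quotient tends to -18/4 = -9/2.

-9/2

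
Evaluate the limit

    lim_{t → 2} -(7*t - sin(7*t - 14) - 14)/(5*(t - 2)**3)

Direct substitution gives 0/0.
Apply L'Hôpital: lim (7 - 7*cos(7*t - 14))/(-15*(t - 2)^2), still 0/0.
Apply L'Hôpital: lim (49*sin(7*t - 14))/(60 - 30*t), still 0/0.
After 3 applications of L'Hôpital's rule the quotient is (343*cos(7*t - 14))/(-30); substituting t = 2 gives -343/30.

-343/30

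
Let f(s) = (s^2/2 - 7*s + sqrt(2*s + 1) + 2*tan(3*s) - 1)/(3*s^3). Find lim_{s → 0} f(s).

37/6

Substitution gives 0/0 (the numerator vanishes to order 3).
Expand each term to order s^3: the coefficient of s^3 in 2·tan(3s) is 18 and in √(1 + 2s) is 1/2.
Lower-order terms cancel with the polynomial part, so the numerator is (37/2)·s^3 + o(s^3), and the limit is (37/2)/(3) = 37/6.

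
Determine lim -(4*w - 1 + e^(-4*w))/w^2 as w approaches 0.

-8

Direct substitution gives 0/0.
Apply L'Hôpital: lim (4 - 4*e^(-4*w))/(-2*w), still 0/0.
After 2 applications of L'Hôpital's rule the quotient is (16*e^(-4*w))/(-2); substituting w = 0 gives -8.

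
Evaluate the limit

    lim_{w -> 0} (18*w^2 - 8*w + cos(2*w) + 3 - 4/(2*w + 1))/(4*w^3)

8

Substitution gives 0/0 (the numerator vanishes to order 3).
Expand each term to order w^3: the coefficient of w^3 in cos(2w) is 0 and in -4·1/(1 + 2w) is 32.
Lower-order terms cancel with the polynomial part, so the numerator is (32)·w^3 + o(w^3), and the limit is (32)/(4) = 8.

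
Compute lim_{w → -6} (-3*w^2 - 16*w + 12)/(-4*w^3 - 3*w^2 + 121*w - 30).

-4/55

At w = -6 both the top and bottom vanish — a removable singularity. Factoring out (w + 6) from each leaves (2 - 3*w)/(-4*w^2 + 21*w - 5), which at w = -6 equals -4/55.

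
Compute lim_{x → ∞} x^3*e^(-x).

Write as x^3/e^{1x}, an ∞/∞ form.
Exponential growth dominates any polynomial, so repeated L'Hôpital (or the standard result) gives 0.

0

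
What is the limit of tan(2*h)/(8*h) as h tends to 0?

1/4

Substitution gives 0/0.
Since tan(u)/u → 1 as u → 0, tan(2h)/(2h) → 1 and the limit is 2/8 = 1/4.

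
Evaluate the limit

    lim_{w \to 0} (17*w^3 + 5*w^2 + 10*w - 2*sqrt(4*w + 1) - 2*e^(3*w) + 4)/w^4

Substitution gives 0/0 (the numerator vanishes to order 4).
Expand each term to order w^4: the coefficient of w^4 in -2·√(1 + 4w) is 20 and in -2·e^(3w) is -27/4.
Lower-order terms cancel with the polynomial part, so the numerator is (53/4)·w^4 + o(w^4), and the limit is (53/4)/(1) = 53/4.

53/4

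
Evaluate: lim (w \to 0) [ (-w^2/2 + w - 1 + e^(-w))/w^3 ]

Direct substitution gives 0/0.
Apply L'Hôpital: lim (-w + 1 - e^(-w))/(3*w^2), still 0/0.
Apply L'Hôpital: lim (-1 + e^(-w))/(6*w), still 0/0.
After 3 applications of L'Hôpital's rule the quotient is (-e^(-w))/(6); substituting w = 0 gives -1/6.

-1/6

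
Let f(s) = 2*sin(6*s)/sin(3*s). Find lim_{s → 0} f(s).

Substitution gives 0/0.
Divide numerator and denominator by s: sin(6s)/s → 6 and sin(3s)/s → 3, so the limit is 2·6/3 = 4.

4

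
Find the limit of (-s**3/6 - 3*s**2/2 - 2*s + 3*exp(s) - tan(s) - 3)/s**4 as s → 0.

Substitution gives 0/0 (the numerator vanishes to order 4).
Expand each term to order s^4: the coefficient of s^4 in −tan(s) is 0 and in 3·e^(s) is 1/8.
Lower-order terms cancel with the polynomial part, so the numerator is (1/8)·s^4 + o(s^4), and the limit is (1/8)/(1) = 1/8.

1/8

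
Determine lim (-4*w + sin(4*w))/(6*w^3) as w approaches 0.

Direct substitution gives 0/0.
Apply L'Hôpital: lim (4*cos(4*w) - 4)/(18*w^2), still 0/0.
Apply L'Hôpital: lim (-16*sin(4*w))/(36*w), still 0/0.
After 3 applications of L'Hôpital's rule the quotient is (-64*cos(4*w))/(36); substituting w = 0 gives -16/9.

-16/9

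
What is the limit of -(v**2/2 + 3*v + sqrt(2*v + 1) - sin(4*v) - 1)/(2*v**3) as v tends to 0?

Substitution gives 0/0 (the numerator vanishes to order 3).
Expand each term to order v^3: the coefficient of v^3 in −sin(4v) is 32/3 and in √(1 + 2v) is 1/2.
Lower-order terms cancel with the polynomial part, so the numerator is (67/6)·v^3 + o(v^3), and the limit is (67/6)/(-2) = -67/12.

-67/12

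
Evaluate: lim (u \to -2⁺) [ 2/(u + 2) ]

As u → -2⁺, (u + 2) → 0⁺, so (u + 2)^1 → 0⁺ and 2/(u + 2)^1 → ∞.

∞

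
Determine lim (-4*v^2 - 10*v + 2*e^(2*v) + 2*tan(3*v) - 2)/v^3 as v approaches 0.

Substitution gives 0/0; apply L'Hôpital's rule 3 times.
After differentiating numerator and denominator 3 times the quotient is (16*e^(2*v) + 324*tan(3*v)^4 + 432*tan(3*v)^2 + 108)/(6); at v = 0 this is 62/3.

62/3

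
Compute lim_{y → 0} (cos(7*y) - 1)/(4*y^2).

Direct substitution gives 0/0.
Apply L'Hôpital: lim (-7*sin(7*y))/(8*y), still 0/0.
After 2 applications of L'Hôpital's rule the quotient is (-49*cos(7*y))/(8); substituting y = 0 gives -49/8.

-49/8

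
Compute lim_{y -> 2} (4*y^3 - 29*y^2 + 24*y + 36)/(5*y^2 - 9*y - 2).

Since y = 2 makes numerator and denominator zero, (y - 2) divides both.
Cancelling it gives (4*y^2 - 21*y - 18)/(5*y + 1); now plug in y = 2 to get -4.

-4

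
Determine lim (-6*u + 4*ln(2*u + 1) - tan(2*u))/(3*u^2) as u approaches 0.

-8/3

Substitution gives 0/0; apply L'Hôpital's rule 2 times.
After differentiating numerator and denominator 2 times the quotient is (-8*tan(2*u)/cos(2*u)^2 - 16/(2*u + 1)^2)/(6); at u = 0 this is -8/3.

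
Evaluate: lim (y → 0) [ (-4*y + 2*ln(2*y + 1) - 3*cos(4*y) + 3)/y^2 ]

20

Substitution gives 0/0 (the numerator vanishes to order 2).
Expand each term to order y^2: the coefficient of y^2 in 2·ln(1 + 2y) is -4 and in -3·cos(4y) is 24.
Lower-order terms cancel with the polynomial part, so the numerator is (20)·y^2 + o(y^2), and the limit is (20)/(1) = 20.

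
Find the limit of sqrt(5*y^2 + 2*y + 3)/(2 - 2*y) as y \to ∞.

For large |y|, √(5*y^2 + 2*y + 3) ≈ √5·|y| and the denominator ≈ -2y.
Since y → +∞, |y| = y, giving √5/(-2) = -√(5)/2.

-√(5)/2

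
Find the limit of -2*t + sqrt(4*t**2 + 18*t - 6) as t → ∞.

This has the form ∞ − ∞. Multiply and divide by the conjugate √(4*t^2 + 18*t - 6) + 2t.
That gives (18t - 6) / (√(4*t^2 + 18*t - 6) + 2t).
Divide numerator and denominator by t: the limit is 18/(2·2) = 9/2.

9/2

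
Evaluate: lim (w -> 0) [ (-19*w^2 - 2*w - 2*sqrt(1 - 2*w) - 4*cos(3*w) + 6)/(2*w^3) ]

1/2

Substitution gives 0/0; apply L'Hôpital's rule 3 times.
After differentiating numerator and denominator 3 times the quotient is (-108*sin(3*w) + 6/(1 - 2*w)^(5/2))/(12); at w = 0 this is 1/2.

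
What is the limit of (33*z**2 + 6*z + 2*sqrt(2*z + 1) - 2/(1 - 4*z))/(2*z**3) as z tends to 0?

Substitution gives 0/0 (the numerator vanishes to order 3).
Expand each term to order z^3: the coefficient of z^3 in -2·1/(1 - 4z) is -128 and in 2·√(1 + 2z) is 1.
Lower-order terms cancel with the polynomial part, so the numerator is (-127)·z^3 + o(z^3), and the limit is (-127)/(2) = -127/2.

-127/2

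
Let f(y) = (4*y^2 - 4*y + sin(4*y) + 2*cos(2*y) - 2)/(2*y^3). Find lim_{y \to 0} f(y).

Substitution gives 0/0 (the numerator vanishes to order 3).
Expand each term to order y^3: the coefficient of y^3 in sin(4y) is -32/3 and in 2·cos(2y) is 0.
Lower-order terms cancel with the polynomial part, so the numerator is (-32/3)·y^3 + o(y^3), and the limit is (-32/3)/(2) = -16/3.

-16/3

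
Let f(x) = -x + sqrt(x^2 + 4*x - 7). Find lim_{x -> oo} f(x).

An ∞ − ∞ form. Rationalising with the conjugate, the difference becomes (4x - 7) / (√(x^2 + 4*x - 7) + x).
For large x the denominator behaves like 2·x, so the quotient tends to 4/2 = 2.

2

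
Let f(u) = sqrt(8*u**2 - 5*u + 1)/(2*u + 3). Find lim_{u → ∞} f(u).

√(2)

For large |u|, √(8*u^2 - 5*u + 1) ≈ √8·|u| and the denominator ≈ 2u.
Since u → +∞, |u| = u, giving √8/(2) = √(2).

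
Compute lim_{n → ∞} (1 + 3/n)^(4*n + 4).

Write it as [(1 + 3/n)^n]^(4) · (1 + 3/n)^(4). The bracketed term tends to e^(3) and the second factor to 1, so the limit is e^(12).

e^(12)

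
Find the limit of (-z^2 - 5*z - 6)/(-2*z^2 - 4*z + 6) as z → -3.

1/8

Since z = -3 makes numerator and denominator zero, (z + 3) divides both.
Cancelling it gives (-z - 2)/(2 - 2*z); now plug in z = -3 to get 1/8.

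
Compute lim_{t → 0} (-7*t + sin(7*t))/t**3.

Direct substitution gives 0/0.
Apply L'Hôpital: lim (7*cos(7*t) - 7)/(3*t^2), still 0/0.
Apply L'Hôpital: lim (-49*sin(7*t))/(6*t), still 0/0.
After 3 applications of L'Hôpital's rule the quotient is (-343*cos(7*t))/(6); substituting t = 0 gives -343/6.

-343/6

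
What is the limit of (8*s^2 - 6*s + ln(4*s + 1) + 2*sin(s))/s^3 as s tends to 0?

21

Substitution gives 0/0; apply L'Hôpital's rule 3 times.
After differentiating numerator and denominator 3 times the quotient is (-2*cos(s) + 128/(4*s + 1)^3)/(6); at s = 0 this is 21.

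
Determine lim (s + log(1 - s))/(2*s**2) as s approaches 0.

Direct substitution gives 0/0.
Apply L'Hôpital: lim (1 - 1/(1 - s))/(4*s), still 0/0.
After 2 applications of L'Hôpital's rule the quotient is (-1/(1 - s)^2)/(4); substituting s = 0 gives -1/4.

-1/4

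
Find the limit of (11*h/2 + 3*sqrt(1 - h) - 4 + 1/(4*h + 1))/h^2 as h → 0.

Substitution gives 0/0 (the numerator vanishes to order 2).
Expand each term to order h^2: the coefficient of h^2 in 3·√(1 - h) is -3/8 and in 1/(1 + 4h) is 16.
Lower-order terms cancel with the polynomial part, so the numerator is (125/8)·h^2 + o(h^2), and the limit is (125/8)/(1) = 125/8.

125/8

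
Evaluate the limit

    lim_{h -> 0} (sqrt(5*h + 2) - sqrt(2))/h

Substitution gives 0/0. Multiply numerator and denominator by the conjugate √(2 + 5h) + √2.
The numerator becomes (2 + 5h) − 2 = 5h, so the expression simplifies to 5/(√(2 + 5h) + √2).
Letting h → 0 gives 5/(2√2) = 5*√(2)/4.

5*√(2)/4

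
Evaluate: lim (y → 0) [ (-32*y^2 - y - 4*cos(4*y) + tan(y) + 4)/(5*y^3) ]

1/15

Substitution gives 0/0 (the numerator vanishes to order 3).
Expand each term to order y^3: the coefficient of y^3 in tan(y) is 1/3 and in -4·cos(4y) is 0.
Lower-order terms cancel with the polynomial part, so the numerator is (1/3)·y^3 + o(y^3), and the limit is (1/3)/(5) = 1/15.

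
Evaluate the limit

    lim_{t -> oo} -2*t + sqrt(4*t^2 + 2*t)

An ∞ − ∞ form. Rationalising with the conjugate, the difference becomes (2t) / (√(4*t^2 + 2*t) + 2t).
For large t the denominator behaves like 2·2t, so the quotient tends to 2/4 = 1/2.

1/2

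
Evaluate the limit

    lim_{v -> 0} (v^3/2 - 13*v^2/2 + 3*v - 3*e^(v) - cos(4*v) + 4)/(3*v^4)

-259/72

Substitution gives 0/0; apply L'Hôpital's rule 4 times.
After differentiating numerator and denominator 4 times the quotient is (-3*e^(v) - 256*cos(4*v))/(72); at v = 0 this is -259/72.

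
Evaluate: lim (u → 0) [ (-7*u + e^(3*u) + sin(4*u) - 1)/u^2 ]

9/2

Substitution gives 0/0; apply L'Hôpital's rule 2 times.
After differentiating numerator and denominator 2 times the quotient is (9*e^(3*u) - 16*sin(4*u))/(2); at u = 0 this is 9/2.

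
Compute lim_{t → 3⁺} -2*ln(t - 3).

∞

As t → 3⁺, t - 3 → 0⁺ and ln(t - 3) → −∞.
Multiplying by -2 gives ∞.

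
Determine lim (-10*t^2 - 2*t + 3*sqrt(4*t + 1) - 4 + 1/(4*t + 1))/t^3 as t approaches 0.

Substitution gives 0/0; apply L'Hôpital's rule 3 times.
After differentiating numerator and denominator 3 times the quotient is (-384/(4*t + 1)^4 + 72/(4*t + 1)^(5/2))/(6); at t = 0 this is -52.

-52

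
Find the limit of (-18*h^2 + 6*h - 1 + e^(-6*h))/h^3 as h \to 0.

-36

Direct substitution gives 0/0.
Apply L'Hôpital: lim (-36*h + 6 - 6*e^(-6*h))/(3*h^2), still 0/0.
Apply L'Hôpital: lim (-36 + 36*e^(-6*h))/(6*h), still 0/0.
After 3 applications of L'Hôpital's rule the quotient is (-216*e^(-6*h))/(6); substituting h = 0 gives -36.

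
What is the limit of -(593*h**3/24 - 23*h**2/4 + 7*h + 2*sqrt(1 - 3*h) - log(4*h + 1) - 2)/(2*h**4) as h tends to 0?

-3691/128

Substitution gives 0/0; apply L'Hôpital's rule 4 times.
After differentiating numerator and denominator 4 times the quotient is (1536/(4*h + 1)^4 - 1215/(8*(1 - 3*h)^(7/2)))/(-48); at h = 0 this is -3691/128.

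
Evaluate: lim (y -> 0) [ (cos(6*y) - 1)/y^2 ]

Direct substitution gives 0/0.
Apply L'Hôpital: lim (-6*sin(6*y))/(2*y), still 0/0.
After 2 applications of L'Hôpital's rule the quotient is (-36*cos(6*y))/(2); substituting y = 0 gives -18.

-18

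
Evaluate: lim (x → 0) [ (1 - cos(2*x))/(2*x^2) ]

Substitution gives 0/0.
Use (1 − cos u)/u² → 1/2 with u = 2x: the limit is 2²/(2·2) = 1.

1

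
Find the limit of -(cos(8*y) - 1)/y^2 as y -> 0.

Direct substitution gives 0/0.
Apply L'Hôpital: lim (-8*sin(8*y))/(-2*y), still 0/0.
After 2 applications of L'Hôpital's rule the quotient is (-64*cos(8*y))/(-2); substituting y = 0 gives 32.

32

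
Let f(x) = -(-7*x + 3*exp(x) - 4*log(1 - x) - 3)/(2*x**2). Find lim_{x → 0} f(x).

Substitution gives 0/0; apply L'Hôpital's rule 2 times.
After differentiating numerator and denominator 2 times the quotient is (3*e^(x) + 4/(x - 1)^2)/(-4); at x = 0 this is -7/4.

-7/4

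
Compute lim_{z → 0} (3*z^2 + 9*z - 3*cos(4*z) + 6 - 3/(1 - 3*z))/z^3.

Substitution gives 0/0; apply L'Hôpital's rule 3 times.
After differentiating numerator and denominator 3 times the quotient is (-192*sin(4*z) - 486/(3*z - 1)^4)/(6); at z = 0 this is -81.

-81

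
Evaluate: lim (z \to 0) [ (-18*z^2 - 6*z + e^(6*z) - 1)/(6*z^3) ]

Direct substitution gives 0/0.
Apply L'Hôpital: lim (-36*z + 6*e^(6*z) - 6)/(18*z^2), still 0/0.
Apply L'Hôpital: lim (36*e^(6*z) - 36)/(36*z), still 0/0.
After 3 applications of L'Hôpital's rule the quotient is (216*e^(6*z))/(36); substituting z = 0 gives 6.

6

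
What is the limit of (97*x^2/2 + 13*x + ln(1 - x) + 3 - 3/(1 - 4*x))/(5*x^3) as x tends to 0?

Substitution gives 0/0 (the numerator vanishes to order 3).
Expand each term to order x^3: the coefficient of x^3 in -3·1/(1 - 4x) is -192 and in ln(1 - x) is -1/3.
Lower-order terms cancel with the polynomial part, so the numerator is (-577/3)·x^3 + o(x^3), and the limit is (-577/3)/(5) = -577/15.

-577/15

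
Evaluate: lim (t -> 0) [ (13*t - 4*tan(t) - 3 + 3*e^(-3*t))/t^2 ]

Substitution gives 0/0; apply L'Hôpital's rule 2 times.
After differentiating numerator and denominator 2 times the quotient is (-8*tan(t)/cos(t)^2 + 27*e^(-3*t))/(2); at t = 0 this is 27/2.

27/2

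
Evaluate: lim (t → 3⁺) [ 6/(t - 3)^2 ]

∞

As t → 3⁺, (t - 3) → 0⁺, so (t - 3)^2 → 0⁺ and 6/(t - 3)^2 → ∞.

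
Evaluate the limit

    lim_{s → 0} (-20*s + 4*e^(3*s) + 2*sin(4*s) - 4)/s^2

18

Substitution gives 0/0 (the numerator vanishes to order 2).
Expand each term to order s^2: the coefficient of s^2 in 4·e^(3s) is 18 and in 2·sin(4s) is 0.
Lower-order terms cancel with the polynomial part, so the numerator is (18)·s^2 + o(s^2), and the limit is (18)/(1) = 18.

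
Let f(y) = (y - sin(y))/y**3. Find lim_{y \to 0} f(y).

1/6

Direct substitution gives 0/0.
Apply L'Hôpital: lim (1 - cos(y))/(3*y^2), still 0/0.
Apply L'Hôpital: lim (sin(y))/(6*y), still 0/0.
After 3 applications of L'Hôpital's rule the quotient is (cos(y))/(6); substituting y = 0 gives 1/6.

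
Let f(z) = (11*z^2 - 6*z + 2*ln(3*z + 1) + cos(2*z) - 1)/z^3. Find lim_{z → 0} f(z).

18

Substitution gives 0/0 (the numerator vanishes to order 3).
Expand each term to order z^3: the coefficient of z^3 in 2·ln(1 + 3z) is 18 and in cos(2z) is 0.
Lower-order terms cancel with the polynomial part, so the numerator is (18)·z^3 + o(z^3), and the limit is (18)/(1) = 18.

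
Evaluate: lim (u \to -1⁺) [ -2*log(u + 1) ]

As u → -1⁺, u + 1 → 0⁺ and ln(u + 1) → −∞.
Multiplying by -2 gives ∞.

∞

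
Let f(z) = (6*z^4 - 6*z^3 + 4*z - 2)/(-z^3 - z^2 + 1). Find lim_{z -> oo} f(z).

-∞

The numerator has higher degree (4 > 3); the quotient behaves like (6/(-1))·z^1 for large |z|.
As z → +∞ this diverges to -∞.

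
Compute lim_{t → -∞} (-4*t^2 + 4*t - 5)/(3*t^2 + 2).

Numerator and denominator both have degree 2.
Dividing every term by t^2, all lower-order terms vanish and the limit is the ratio of leading coefficients, -4/(3) = -4/3.

-4/3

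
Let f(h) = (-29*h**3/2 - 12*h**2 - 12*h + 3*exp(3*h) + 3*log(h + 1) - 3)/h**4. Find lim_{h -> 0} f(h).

75/8

Substitution gives 0/0; apply L'Hôpital's rule 4 times.
After differentiating numerator and denominator 4 times the quotient is (243*e^(3*h) - 18/(h + 1)^4)/(24); at h = 0 this is 75/8.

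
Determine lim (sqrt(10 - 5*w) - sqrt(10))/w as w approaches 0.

-√(10)/4

A 0/0 form; rationalise with √(10 - 5w) + √10. This collapses the numerator to -5w, leaving -5/(√(10 - 5w) + √10) → -5/(2√10) = -√(10)/4.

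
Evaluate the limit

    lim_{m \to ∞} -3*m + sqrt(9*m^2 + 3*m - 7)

1/2

An ∞ − ∞ form. Rationalising with the conjugate, the difference becomes (3m - 7) / (√(9*m^2 + 3*m - 7) + 3m).
For large m the denominator behaves like 2·3m, so the quotient tends to 3/6 = 1/2.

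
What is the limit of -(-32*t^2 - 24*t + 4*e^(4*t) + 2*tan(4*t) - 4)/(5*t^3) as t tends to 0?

-256/15

Substitution gives 0/0 (the numerator vanishes to order 3).
Expand each term to order t^3: the coefficient of t^3 in 2·tan(4t) is 128/3 and in 4·e^(4t) is 128/3.
Lower-order terms cancel with the polynomial part, so the numerator is (256/3)·t^3 + o(t^3), and the limit is (256/3)/(-5) = -256/15.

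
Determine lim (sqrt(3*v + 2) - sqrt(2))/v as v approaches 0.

A 0/0 form; rationalise with √(2 + 3v) + √2. This collapses the numerator to 3v, leaving 3/(√(2 + 3v) + √2) → 3/(2√2) = 3*√(2)/4.

3*√(2)/4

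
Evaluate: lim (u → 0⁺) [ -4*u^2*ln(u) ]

This is a 0·(−∞) form. Rewrite as -4·ln(u) / u^(−2) and apply L'Hôpital:
the derivative quotient is -4·(1/u) / (−2·u^(−3)) = (4/2)·u^2 → 0.

0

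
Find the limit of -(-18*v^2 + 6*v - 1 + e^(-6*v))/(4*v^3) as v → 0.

Direct substitution gives 0/0.
Apply L'Hôpital: lim (-36*v + 6 - 6*e^(-6*v))/(-12*v^2), still 0/0.
Apply L'Hôpital: lim (-36 + 36*e^(-6*v))/(-24*v), still 0/0.
After 3 applications of L'Hôpital's rule the quotient is (-216*e^(-6*v))/(-24); substituting v = 0 gives 9.

9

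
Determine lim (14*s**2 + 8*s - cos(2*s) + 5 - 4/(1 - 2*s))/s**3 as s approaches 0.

-32

Substitution gives 0/0 (the numerator vanishes to order 3).
Expand each term to order s^3: the coefficient of s^3 in −cos(2s) is 0 and in -4·1/(1 - 2s) is -32.
Lower-order terms cancel with the polynomial part, so the numerator is (-32)·s^3 + o(s^3), and the limit is (-32)/(1) = -32.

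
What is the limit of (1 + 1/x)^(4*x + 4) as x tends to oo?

Write it as [(1 + 1/x)^x]^(4) · (1 + 1/x)^(4). The bracketed term tends to e^(1) and the second factor to 1, so the limit is e^(4).

e^(4)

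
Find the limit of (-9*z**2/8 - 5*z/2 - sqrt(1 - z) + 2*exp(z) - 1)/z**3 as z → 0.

Substitution gives 0/0 (the numerator vanishes to order 3).
Expand each term to order z^3: the coefficient of z^3 in 2·e^(z) is 1/3 and in −√(1 - z) is 1/16.
Lower-order terms cancel with the polynomial part, so the numerator is (19/48)·z^3 + o(z^3), and the limit is (19/48)/(1) = 19/48.

19/48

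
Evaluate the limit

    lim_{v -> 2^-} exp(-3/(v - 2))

∞

As v → 2⁻, -3/(v - 2) → +∞, so e^(-3/(v - 2)) → ∞.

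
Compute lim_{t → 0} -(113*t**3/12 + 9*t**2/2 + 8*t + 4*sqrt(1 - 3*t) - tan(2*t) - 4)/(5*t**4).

81/32

Substitution gives 0/0 (the numerator vanishes to order 4).
Expand each term to order t^4: the coefficient of t^4 in −tan(2t) is 0 and in 4·√(1 - 3t) is -405/32.
Lower-order terms cancel with the polynomial part, so the numerator is (-405/32)·t^4 + o(t^4), and the limit is (-405/32)/(-5) = 81/32.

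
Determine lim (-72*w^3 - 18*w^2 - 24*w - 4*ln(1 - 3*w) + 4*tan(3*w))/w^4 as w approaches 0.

81

Substitution gives 0/0 (the numerator vanishes to order 4).
Expand each term to order w^4: the coefficient of w^4 in -4·ln(1 - 3w) is 81 and in 4·tan(3w) is 0.
Lower-order terms cancel with the polynomial part, so the numerator is (81)·w^4 + o(w^4), and the limit is (81)/(1) = 81.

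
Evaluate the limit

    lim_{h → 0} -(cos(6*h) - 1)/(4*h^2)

9/2

Direct substitution gives 0/0.
Apply L'Hôpital: lim (-6*sin(6*h))/(-8*h), still 0/0.
After 2 applications of L'Hôpital's rule the quotient is (-36*cos(6*h))/(-8); substituting h = 0 gives 9/2.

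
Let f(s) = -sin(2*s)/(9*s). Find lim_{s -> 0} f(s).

Substitution gives 0/0.
Write it as (2/(-9))·sin(2s)/(2s); since sin(u)/u → 1, the limit is -2/9.

-2/9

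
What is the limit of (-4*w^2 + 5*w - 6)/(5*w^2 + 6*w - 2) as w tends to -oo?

-4/5

Numerator and denominator both have degree 2.
Dividing every term by w^2, all lower-order terms vanish and the limit is the ratio of leading coefficients, -4/(5) = -4/5.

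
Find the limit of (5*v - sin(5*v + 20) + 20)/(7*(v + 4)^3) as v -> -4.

Direct substitution gives 0/0.
Apply L'Hôpital: lim (5 - 5*cos(5*v + 20))/(21*(v + 4)^2), still 0/0.
Apply L'Hôpital: lim (25*sin(5*v + 20))/(42*v + 168), still 0/0.
After 3 applications of L'Hôpital's rule the quotient is (125*cos(5*v + 20))/(42); substituting v = -4 gives 125/42.

125/42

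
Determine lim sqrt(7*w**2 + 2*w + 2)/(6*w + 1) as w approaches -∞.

For large |w|, √(7*w^2 + 2*w + 2) ≈ √7·|w| and the denominator ≈ 6w.
Since w → −∞, |w| = −w, giving −√7/(6) = -√(7)/6.

-√(7)/6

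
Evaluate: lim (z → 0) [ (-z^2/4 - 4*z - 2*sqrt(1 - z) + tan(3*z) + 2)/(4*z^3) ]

Substitution gives 0/0 (the numerator vanishes to order 3).
Expand each term to order z^3: the coefficient of z^3 in -2·√(1 - z) is 1/8 and in tan(3z) is 9.
Lower-order terms cancel with the polynomial part, so the numerator is (73/8)·z^3 + o(z^3), and the limit is (73/8)/(4) = 73/32.

73/32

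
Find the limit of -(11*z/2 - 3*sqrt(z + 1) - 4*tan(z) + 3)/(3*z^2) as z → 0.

Substitution gives 0/0 (the numerator vanishes to order 2).
Expand each term to order z^2: the coefficient of z^2 in -3·√(1 + z) is 3/8 and in -4·tan(z) is 0.
Lower-order terms cancel with the polynomial part, so the numerator is (3/8)·z^2 + o(z^2), and the limit is (3/8)/(-3) = -1/8.

-1/8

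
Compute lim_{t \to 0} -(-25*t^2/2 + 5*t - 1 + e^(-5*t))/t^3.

125/6

Direct substitution gives 0/0.
Apply L'Hôpital: lim (-25*t + 5 - 5*e^(-5*t))/(-3*t^2), still 0/0.
Apply L'Hôpital: lim (-25 + 25*e^(-5*t))/(-6*t), still 0/0.
After 3 applications of L'Hôpital's rule the quotient is (-125*e^(-5*t))/(-6); substituting t = 0 gives 125/6.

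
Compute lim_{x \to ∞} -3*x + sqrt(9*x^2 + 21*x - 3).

7/2

This has the form ∞ − ∞. Multiply and divide by the conjugate √(9*x^2 + 21*x - 3) + 3x.
That gives (21x - 3) / (√(9*x^2 + 21*x - 3) + 3x).
Divide numerator and denominator by x: the limit is 21/(2·3) = 7/2.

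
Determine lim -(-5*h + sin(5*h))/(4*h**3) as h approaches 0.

Direct substitution gives 0/0.
Apply L'Hôpital: lim (5*cos(5*h) - 5)/(-12*h^2), still 0/0.
Apply L'Hôpital: lim (-25*sin(5*h))/(-24*h), still 0/0.
After 3 applications of L'Hôpital's rule the quotient is (-125*cos(5*h))/(-24); substituting h = 0 gives 125/24.

125/24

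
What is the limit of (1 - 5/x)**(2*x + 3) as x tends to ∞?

e^(-10)

The base → 1 and the exponent → ∞: a 1^∞ form.
Take logarithms: (2x + 3)·ln(1 - 5/x). Since ln(1+u) ~ u for small u, this behaves like (2x)·(-5/x) → -10.
So the limit is e^(-10).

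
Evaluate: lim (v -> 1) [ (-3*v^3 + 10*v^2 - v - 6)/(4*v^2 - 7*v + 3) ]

10

At v = 1 both the top and bottom vanish — a removable singularity. Factoring out (v - 1) from each leaves (-3*v^2 + 7*v + 6)/(4*v - 3), which at v = 1 equals 10.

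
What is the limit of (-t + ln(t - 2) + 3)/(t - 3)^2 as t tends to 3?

-1/2

Direct substitution gives 0/0.
Apply L'Hôpital: lim (-1 + 1/(t - 2))/(2*t - 6), still 0/0.
After 2 applications of L'Hôpital's rule the quotient is (-1/(t - 2)^2)/(2); substituting t = 3 gives -1/2.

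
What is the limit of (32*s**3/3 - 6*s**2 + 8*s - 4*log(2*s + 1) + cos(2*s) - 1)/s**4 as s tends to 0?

50/3

Substitution gives 0/0 (the numerator vanishes to order 4).
Expand each term to order s^4: the coefficient of s^4 in -4·ln(1 + 2s) is 16 and in cos(2s) is 2/3.
Lower-order terms cancel with the polynomial part, so the numerator is (50/3)·s^4 + o(s^4), and the limit is (50/3)/(1) = 50/3.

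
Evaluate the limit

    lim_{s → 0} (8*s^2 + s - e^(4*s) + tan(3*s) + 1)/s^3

Substitution gives 0/0 (the numerator vanishes to order 3).
Expand each term to order s^3: the coefficient of s^3 in −e^(4s) is -32/3 and in tan(3s) is 9.
Lower-order terms cancel with the polynomial part, so the numerator is (-5/3)·s^3 + o(s^3), and the limit is (-5/3)/(1) = -5/3.

-5/3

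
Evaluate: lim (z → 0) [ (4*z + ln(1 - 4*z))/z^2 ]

Direct substitution gives 0/0.
Apply L'Hôpital: lim (4 - 4/(1 - 4*z))/(2*z), still 0/0.
After 2 applications of L'Hôpital's rule the quotient is (-16/(1 - 4*z)^2)/(2); substituting z = 0 gives -8.

-8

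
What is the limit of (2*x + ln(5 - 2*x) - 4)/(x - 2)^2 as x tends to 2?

Direct substitution gives 0/0.
Apply L'Hôpital: lim (2 - 2/(5 - 2*x))/(2*x - 4), still 0/0.
After 2 applications of L'Hôpital's rule the quotient is (-4/(5 - 2*x)^2)/(2); substituting x = 2 gives -2.

-2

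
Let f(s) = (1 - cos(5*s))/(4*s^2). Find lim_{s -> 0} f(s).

Substitution gives 0/0.
Use (1 − cos u)/u² → 1/2 with u = 5s: the limit is 5²/(2·4) = 25/8.

25/8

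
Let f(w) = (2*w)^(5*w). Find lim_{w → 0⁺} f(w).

1

Base → 0⁺ and exponent → 0⁺: a 0^0 form.
Take logs: 5w·ln(2w). This is 0·(−∞); rewriting as ln(2w)/(1/(5w)) and applying L'Hôpital gives 0.
Hence the limit is e^0 = 1.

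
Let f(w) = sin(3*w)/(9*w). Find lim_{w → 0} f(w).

Substitution gives 0/0.
Write it as (3/9)·sin(3w)/(3w); since sin(u)/u → 1, the limit is 1/3.

1/3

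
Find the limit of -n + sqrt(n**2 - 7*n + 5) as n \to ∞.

This has the form ∞ − ∞. Multiply and divide by the conjugate √(n^2 - 7*n + 5) + n.
That gives (-7n + 5) / (√(n^2 - 7*n + 5) + n).
Divide numerator and denominator by n: the limit is -7/(2·1) = -7/2.

-7/2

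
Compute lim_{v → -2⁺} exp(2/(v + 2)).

As v → -2⁺, 2/(v + 2) → +∞, so e^(2/(v + 2)) → ∞.

∞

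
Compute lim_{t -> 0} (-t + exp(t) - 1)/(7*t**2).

Direct substitution gives 0/0.
Apply L'Hôpital: lim (e^(t) - 1)/(14*t), still 0/0.
After 2 applications of L'Hôpital's rule the quotient is (e^(t))/(14); substituting t = 0 gives 1/14.

1/14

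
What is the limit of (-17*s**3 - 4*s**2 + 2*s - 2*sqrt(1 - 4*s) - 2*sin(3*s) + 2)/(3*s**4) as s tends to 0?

Substitution gives 0/0 (the numerator vanishes to order 4).
Expand each term to order s^4: the coefficient of s^4 in -2·√(1 - 4s) is 20 and in -2·sin(3s) is 0.
Lower-order terms cancel with the polynomial part, so the numerator is (20)·s^4 + o(s^4), and the limit is (20)/(3) = 20/3.

20/3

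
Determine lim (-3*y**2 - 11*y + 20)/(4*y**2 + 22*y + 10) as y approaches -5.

-19/18

Since y = -5 makes numerator and denominator zero, (y + 5) divides both.
Cancelling it gives (4 - 3*y)/(4*y + 2); now plug in y = -5 to get -19/18.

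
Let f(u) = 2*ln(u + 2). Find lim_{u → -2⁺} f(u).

-∞

As u → -2⁺, u + 2 → 0⁺ and ln(u + 2) → −∞.
Multiplying by 2 gives -∞.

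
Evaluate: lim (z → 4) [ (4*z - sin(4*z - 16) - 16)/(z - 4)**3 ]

Direct substitution gives 0/0.
Apply L'Hôpital: lim (4 - 4*cos(4*z - 16))/(3*(z - 4)^2), still 0/0.
Apply L'Hôpital: lim (16*sin(4*z - 16))/(6*z - 24), still 0/0.
After 3 applications of L'Hôpital's rule the quotient is (64*cos(4*z - 16))/(6); substituting z = 4 gives 32/3.

32/3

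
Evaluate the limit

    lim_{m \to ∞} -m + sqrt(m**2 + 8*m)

This has the form ∞ − ∞. Multiply and divide by the conjugate √(m^2 + 8*m) + m.
That gives (8m) / (√(m^2 + 8*m) + m).
Divide numerator and denominator by m: the limit is 8/(2·1) = 4.

4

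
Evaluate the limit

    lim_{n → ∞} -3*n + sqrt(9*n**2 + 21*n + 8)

7/2

An ∞ − ∞ form. Rationalising with the conjugate, the difference becomes (21n + 8) / (√(9*n^2 + 21*n + 8) + 3n).
For large n the denominator behaves like 2·3n, so the quotient tends to 21/6 = 7/2.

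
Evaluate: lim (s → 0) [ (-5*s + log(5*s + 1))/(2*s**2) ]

-25/4

Direct substitution gives 0/0.
Apply L'Hôpital: lim (-5 + 5/(5*s + 1))/(4*s), still 0/0.
After 2 applications of L'Hôpital's rule the quotient is (-25/(5*s + 1)^2)/(4); substituting s = 0 gives -25/4.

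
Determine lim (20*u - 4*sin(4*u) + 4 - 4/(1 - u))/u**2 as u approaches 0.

Substitution gives 0/0; apply L'Hôpital's rule 2 times.
After differentiating numerator and denominator 2 times the quotient is (64*sin(4*u) + 8/(u - 1)^3)/(2); at u = 0 this is -4.

-4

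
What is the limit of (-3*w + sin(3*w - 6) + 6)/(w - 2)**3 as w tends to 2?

Direct substitution gives 0/0.
Apply L'Hôpital: lim (3*cos(3*w - 6) - 3)/(3*(w - 2)^2), still 0/0.
Apply L'Hôpital: lim (-9*sin(3*w - 6))/(6*w - 12), still 0/0.
After 3 applications of L'Hôpital's rule the quotient is (-27*cos(3*w - 6))/(6); substituting w = 2 gives -9/2.

-9/2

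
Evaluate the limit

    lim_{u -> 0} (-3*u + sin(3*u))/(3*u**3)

-3/2

Direct substitution gives 0/0.
Apply L'Hôpital: lim (3*cos(3*u) - 3)/(9*u^2), still 0/0.
Apply L'Hôpital: lim (-9*sin(3*u))/(18*u), still 0/0.
After 3 applications of L'Hôpital's rule the quotient is (-27*cos(3*u))/(18); substituting u = 0 gives -3/2.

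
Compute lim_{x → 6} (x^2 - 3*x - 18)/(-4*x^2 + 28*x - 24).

At x = 6 both the top and bottom vanish — a removable singularity. Factoring out (x - 6) from each leaves (x + 3)/(4 - 4*x), which at x = 6 equals -9/20.

-9/20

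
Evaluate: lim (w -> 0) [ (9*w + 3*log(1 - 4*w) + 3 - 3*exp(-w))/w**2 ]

-51/2

Substitution gives 0/0 (the numerator vanishes to order 2).
Expand each term to order w^2: the coefficient of w^2 in 3·ln(1 - 4w) is -24 and in -3·e^(-w) is -3/2.
Lower-order terms cancel with the polynomial part, so the numerator is (-51/2)·w^2 + o(w^2), and the limit is (-51/2)/(1) = -51/2.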